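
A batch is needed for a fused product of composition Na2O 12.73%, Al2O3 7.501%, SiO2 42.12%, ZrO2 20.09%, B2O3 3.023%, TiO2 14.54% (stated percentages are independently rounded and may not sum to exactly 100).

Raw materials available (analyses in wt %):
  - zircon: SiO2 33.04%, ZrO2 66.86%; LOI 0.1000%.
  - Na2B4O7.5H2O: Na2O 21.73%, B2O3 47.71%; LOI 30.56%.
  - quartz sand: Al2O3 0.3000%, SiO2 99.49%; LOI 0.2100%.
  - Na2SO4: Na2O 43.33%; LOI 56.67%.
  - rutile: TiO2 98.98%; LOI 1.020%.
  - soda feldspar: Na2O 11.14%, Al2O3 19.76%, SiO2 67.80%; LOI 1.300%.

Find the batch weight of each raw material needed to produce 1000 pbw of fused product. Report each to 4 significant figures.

All arithmetic holds exact precision at all times — working values are displayed (rounded to four significant digits) across the worked steps. Each reported number is rounded a single time — the derived quantities are re-derived from the batch weights per 1000 pbw of glass at full precision (the totals, the yield, ignition loss, glass mass, the six compositions), precisely as stated by question or answer.
Target oxide masses per 1000 pbw fused product:
  Na2O: 12.73% × 1000 = 127.3 pbw
  Al2O3: 7.501% × 1000 = 75.01 pbw
  SiO2: 42.12% × 1000 = 421.2 pbw
  ZrO2: 20.09% × 1000 = 200.9 pbw
  B2O3: 3.023% × 1000 = 30.23 pbw
  TiO2: 14.54% × 1000 = 145.4 pbw
Checking each oxide sum given the weights on record, for the quoted basis mass (oxide sums agree with the targets exact up to rounding of places):
  Na2O: 63.36·0.2173 + 164.7·0.4333 + 378.6·0.1114 = 127.3 pbw (target 127.3 pbw)
  Al2O3: 65.56·0.003000 + 378.6·0.1976 = 75.01 pbw (target 75.01 pbw)
  SiO2: 300.5·0.3304 + 65.56·0.9949 + 378.6·0.6780 = 421.2 pbw (target 421.2 pbw)
  ZrO2: 300.5·0.6686 = 200.9 pbw (target 200.9 pbw)
  B2O3: 63.36·0.4771 = 30.23 pbw (target 30.23 pbw)
  TiO2: 146.9·0.9898 = 145.4 pbw (target 145.4 pbw)
Glass-mass bookkeeping: batch Σ − ignition loss = 1000 pbw (oxide target masses add up to 1000 pbw; stated basis 1000 pbw — differing by rounding only).
Total batch = Σ batch = 1120 pbw; ignition loss, Σ(batch × LOI) = 119.6 pbw; the yield ratio, glass ÷ batch: 89.32%.

Batch per 1000 pbw fused product:
  zircon: 300.5 pbw
  Na2B4O7.5H2O: 63.36 pbw
  quartz sand: 65.56 pbw
  Na2SO4: 164.7 pbw
  rutile: 146.9 pbw
  soda feldspar: 378.6 pbw
Total batch = 1120 pbw; LOI loss = 119.6 pbw; yield = 89.32%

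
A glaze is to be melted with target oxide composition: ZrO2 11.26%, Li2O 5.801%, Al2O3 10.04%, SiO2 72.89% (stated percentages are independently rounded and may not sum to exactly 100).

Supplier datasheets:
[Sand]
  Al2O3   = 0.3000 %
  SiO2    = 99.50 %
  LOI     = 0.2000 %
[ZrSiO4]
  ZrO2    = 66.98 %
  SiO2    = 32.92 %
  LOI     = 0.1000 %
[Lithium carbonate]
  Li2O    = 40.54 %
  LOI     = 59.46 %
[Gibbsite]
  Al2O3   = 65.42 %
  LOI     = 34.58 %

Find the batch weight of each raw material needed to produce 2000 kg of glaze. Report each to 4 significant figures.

Batch per 2000 kg glaze:
  Sand: 1354 kg
  ZrSiO4: 336.2 kg
  Lithium carbonate: 286.2 kg
  Gibbsite: 300.7 kg
Total batch = 2277 kg; LOI loss = 277.2 kg; yield = 87.83%

Every computation runs at full precision at every stage — values along the way are printed, rounded to 4 significant figures, between the steps. A single rounding yields every reported value — derived quantities are carried in exact precision (four oxide percentages, yield, glass mass, LOI, the totals) starting from the weights on 2000 kg of glass as written in either problem or answer.
The oxide mass targets at 2000 kg glaze:
  ZrO2: 11.26% × 2000 = 225.2 kg
  Li2O: 5.801% × 2000 = 116.0 kg
  Al2O3: 10.04% × 2000 = 200.8 kg
  SiO2: 72.89% × 2000 = 1458 kg
Checking each oxide sum with the batch weights as given, relative to the basis at hand (sums match the target masses up to rounding of the answer):
  ZrO2: 336.2·0.6698 = 225.2 kg (target 225.2 kg)
  Li2O: 286.2·0.4054 = 116.0 kg (target 116.0 kg)
  Al2O3: 1354·0.003000 + 300.7·0.6542 = 200.8 kg (target 200.8 kg)
  SiO2: 1354·0.9950 + 336.2·0.3292 = 1458 kg (target 1458 kg)
Auditing the glass mass value: the batch minus its LOI: 2000 kg (the targets, summed, come to 2000 kg; versus the stated basis of 2000 kg — a pure rounding effect).
Summing the batch: Σ batch = 2277 kg; loss to ignition Σ batch·LOI = 277.2 kg; as yield: glass ÷ batch → 87.83%.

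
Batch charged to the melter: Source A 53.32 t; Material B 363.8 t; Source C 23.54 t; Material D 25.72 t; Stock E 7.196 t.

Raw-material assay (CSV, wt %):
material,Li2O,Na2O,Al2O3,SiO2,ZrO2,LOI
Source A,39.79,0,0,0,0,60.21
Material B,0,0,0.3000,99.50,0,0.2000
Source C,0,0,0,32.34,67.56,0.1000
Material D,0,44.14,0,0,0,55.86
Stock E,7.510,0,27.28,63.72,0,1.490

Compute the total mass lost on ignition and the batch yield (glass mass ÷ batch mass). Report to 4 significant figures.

Working values are displayed with 4-significant-figure rounding when written out; the working math holds exact precision in every operation. Exactly one rounding lands on each reported figure. All derived quantities (the yield, ignition loss, the five compositions, totals, net glass mass) are recomputed in exact precision from the batch weights for 426.2 t of glass as they appear in the question or the answer.
Per-material ignition loss:
  Source A: 53.32 × 0.6021 = 32.10 t
  Material B: 363.8 × 0.002000 = 0.7276 t
  Source C: 23.54 × 0.001000 = 0.02354 t
  Material D: 25.72 × 0.5586 = 14.37 t
  Stock E: 7.196 × 0.01490 = 0.1072 t
Total LOI = 47.33 t
Glass = batch − LOI = 473.6 − 47.33 = 426.2 t

LOI loss = 47.33 t; glass = 426.2 t; yield = 90.01%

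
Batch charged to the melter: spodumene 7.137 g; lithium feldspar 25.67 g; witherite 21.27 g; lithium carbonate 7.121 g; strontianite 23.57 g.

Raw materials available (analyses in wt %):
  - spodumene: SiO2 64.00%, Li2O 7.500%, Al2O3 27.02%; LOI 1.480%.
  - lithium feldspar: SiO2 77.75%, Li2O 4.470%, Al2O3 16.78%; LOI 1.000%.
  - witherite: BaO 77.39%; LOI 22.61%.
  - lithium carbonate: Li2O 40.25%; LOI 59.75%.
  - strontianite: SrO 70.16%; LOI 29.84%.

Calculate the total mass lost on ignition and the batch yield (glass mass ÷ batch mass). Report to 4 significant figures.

LOI loss = 16.46 g; glass = 68.31 g; yield = 80.58%

Working values are shown, rounded to four significant digits, across the worked steps. Exact precision is held in every operation; each reported figure is rounded only once. Derived quantities (the yield, glass mass, the five compositions, ignition loss, totals) are recomputed at full float precision starting from the weights on 68.31 g of glass, as written in question or answer.
Loss on ignition, line by line:
  spodumene: 7.137 × 0.01480 = 0.1056 g
  lithium feldspar: 25.67 × 0.01000 = 0.2567 g
  witherite: 21.27 × 0.2261 = 4.809 g
  lithium carbonate: 7.121 × 0.5975 = 4.255 g
  strontianite: 23.57 × 0.2984 = 7.033 g
Total LOI = 16.46 g
Glass = batch − LOI = 84.77 − 16.46 = 68.31 g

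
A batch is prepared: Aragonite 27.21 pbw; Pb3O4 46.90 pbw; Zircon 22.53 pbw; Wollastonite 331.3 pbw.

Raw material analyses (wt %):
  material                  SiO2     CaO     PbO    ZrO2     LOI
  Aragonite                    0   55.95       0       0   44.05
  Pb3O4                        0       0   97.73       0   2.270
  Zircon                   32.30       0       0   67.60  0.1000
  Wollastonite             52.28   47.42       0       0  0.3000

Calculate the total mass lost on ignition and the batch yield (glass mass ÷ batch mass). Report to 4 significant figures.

All internal work holds exact precision in all steps; mid-chain values appear rounded off to 4 significant digits between the steps. A single rounding completes every reported value; derived quantities, including yield, LOI, glass mass, totals, the four compositions, are rebuilt using the weight values on 413.9 pbw of glass in exact precision as set out in either problem or answer.
Material-by-material LOI:
  Aragonite: 27.21 × 0.4405 = 11.99 pbw
  Pb3O4: 46.90 × 0.02270 = 1.065 pbw
  Zircon: 22.53 × 0.001000 = 0.02253 pbw
  Wollastonite: 331.3 × 0.003000 = 0.9939 pbw
Total LOI = 14.07 pbw
Glass = batch − LOI = 427.9 − 14.07 = 413.9 pbw

LOI loss = 14.07 pbw; glass = 413.9 pbw; yield = 96.71%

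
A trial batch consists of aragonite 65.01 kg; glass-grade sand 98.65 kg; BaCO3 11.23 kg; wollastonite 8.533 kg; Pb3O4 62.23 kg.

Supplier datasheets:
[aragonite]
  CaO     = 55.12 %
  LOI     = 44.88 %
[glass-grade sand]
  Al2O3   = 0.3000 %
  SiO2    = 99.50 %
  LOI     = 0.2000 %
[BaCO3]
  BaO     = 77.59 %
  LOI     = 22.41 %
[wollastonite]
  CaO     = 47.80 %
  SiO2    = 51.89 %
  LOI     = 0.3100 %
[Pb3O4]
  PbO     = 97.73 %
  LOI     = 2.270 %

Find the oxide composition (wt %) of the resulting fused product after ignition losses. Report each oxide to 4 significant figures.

The intermediate values are displayed, rounded to 4 significant figures, across the worked steps; every computation keeps full precision end to end; every reported number is rounded only once — the derived quantities are computed from the batch weights at 212.3 kg of glass in full float precision (totals, the yield, ignition loss, the five compositions, glass mass) as given in the question or the answer.
Oxide-by-oxide delivered mass:
  Al2O3: 98.65·0.003000 = 0.2960 kg
  BaO: 11.23·0.7759 = 8.713 kg
  CaO: 65.01·0.5512 + 8.533·0.4780 = 39.91 kg
  PbO: 62.23·0.9773 = 60.82 kg
  SiO2: 98.65·0.9950 + 8.533·0.5189 = 102.6 kg
LOI: 65.01·0.4488 + 98.65·0.002000 + 11.23·0.2241 + 8.533·0.003100 + 62.23·0.02270 = 33.33 kg
Resulting glass, batch − LOI: 245.7 − 33.33 = 212.3 kg (consistent with Σ oxide mass)
wt %: oxide over glass, times 100

Glass mass = 212.3 kg (batch 245.7 − LOI 33.33).
Composition: Al2O3 0.1394%, BaO 4.104%, CaO 18.80%, PbO 28.64%, SiO2 48.32%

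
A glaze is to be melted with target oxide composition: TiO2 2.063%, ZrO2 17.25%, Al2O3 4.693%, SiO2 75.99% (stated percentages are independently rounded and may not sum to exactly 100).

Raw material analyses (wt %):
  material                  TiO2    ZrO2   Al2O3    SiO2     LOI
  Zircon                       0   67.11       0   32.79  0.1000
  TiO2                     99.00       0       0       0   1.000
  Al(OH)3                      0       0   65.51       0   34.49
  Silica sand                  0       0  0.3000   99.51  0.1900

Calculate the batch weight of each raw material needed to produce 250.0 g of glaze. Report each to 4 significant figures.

In-progress results are displayed, rounded to four significant figures, between the steps; each numeric step keeps exact precision end to end. Every reported result is rounded just once. All derived quantities (four oxide percentages, yield, net glass mass, totals, LOI) are carried using the weight values per 250.0 g of glass in exact precision, as written in the problem or answer text.
Target oxide masses per 250.0 g glaze:
  TiO2: 2.063% × 250.0 = 5.158 g
  ZrO2: 17.25% × 250.0 = 43.12 g
  Al2O3: 4.693% × 250.0 = 11.73 g
  SiO2: 75.99% × 250.0 = 190.0 g
Verifying the oxide balance given the weights on record, under the basis named above (delivered sums recover each target inside rounding margins):
  TiO2: 5.210·0.9900 = 5.158 g (target 5.158 g)
  ZrO2: 64.26·0.6711 = 43.12 g (target 43.12 g)
  Al2O3: 17.13·0.6551 + 169.7·0.003000 = 11.73 g (target 11.73 g)
  SiO2: 64.26·0.3279 + 169.7·0.9951 = 189.9 g (target 190.0 g)
Mass balance on the glass: batch Σ − ignition loss = 250.0 g (the targets, summed, come to 250.0 g; against the stated basis, 250.0 g — a pure rounding effect).
Whole-batch sum: Σ batch = 256.3 g; the LOI term Σ batch·LOI equals 6.347 g; glass ÷ batch gives a yield of 97.52%.

Batch per 250.0 g glaze:
  Zircon: 64.26 g
  TiO2: 5.210 g
  Al(OH)3: 17.13 g
  Silica sand: 169.7 g
Total batch = 256.3 g; LOI loss = 6.347 g; yield = 97.52%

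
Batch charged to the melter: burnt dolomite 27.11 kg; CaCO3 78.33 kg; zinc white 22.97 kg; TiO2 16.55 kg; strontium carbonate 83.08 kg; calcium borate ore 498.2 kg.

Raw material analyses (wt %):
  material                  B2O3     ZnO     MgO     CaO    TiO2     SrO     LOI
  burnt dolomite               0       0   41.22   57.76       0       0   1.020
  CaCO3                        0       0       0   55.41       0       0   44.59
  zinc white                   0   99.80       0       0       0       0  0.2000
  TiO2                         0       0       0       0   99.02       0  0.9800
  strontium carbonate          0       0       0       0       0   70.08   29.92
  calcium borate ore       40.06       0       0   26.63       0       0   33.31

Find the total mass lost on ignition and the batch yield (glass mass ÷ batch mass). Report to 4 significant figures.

Working values appear rounded to 4 significant figures alongside each step — the whole derivation holds full precision throughout — every reported figure carries a single rounding; derived quantities are re-derived using the weight values on 500.0 kg of glass at exact precision (net glass mass, totals, six oxide percentages, LOI, yield) exactly as printed in the problem or answer text.
Ignition loss by material:
  burnt dolomite: 27.11 × 0.01020 = 0.2765 kg
  CaCO3: 78.33 × 0.4459 = 34.93 kg
  zinc white: 22.97 × 0.002000 = 0.04594 kg
  TiO2: 16.55 × 0.009800 = 0.1622 kg
  strontium carbonate: 83.08 × 0.2992 = 24.86 kg
  calcium borate ore: 498.2 × 0.3331 = 166.0 kg
Total LOI = 226.2 kg
Glass = batch − LOI = 726.2 − 226.2 = 500.0 kg

LOI loss = 226.2 kg; glass = 500.0 kg; yield = 68.85%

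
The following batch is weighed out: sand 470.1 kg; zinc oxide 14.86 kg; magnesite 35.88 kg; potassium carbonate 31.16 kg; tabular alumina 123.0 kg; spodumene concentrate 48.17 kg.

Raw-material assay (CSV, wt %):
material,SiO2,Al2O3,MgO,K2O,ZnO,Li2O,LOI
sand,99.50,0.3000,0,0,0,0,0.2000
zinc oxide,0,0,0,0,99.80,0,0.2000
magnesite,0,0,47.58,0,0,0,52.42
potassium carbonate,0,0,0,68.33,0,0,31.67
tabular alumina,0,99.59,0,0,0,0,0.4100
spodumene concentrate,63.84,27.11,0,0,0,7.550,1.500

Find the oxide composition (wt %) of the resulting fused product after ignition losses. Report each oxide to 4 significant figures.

Glass mass = 692.3 kg (batch 723.2 − LOI 30.87).
Composition: SiO2 72.01%, Al2O3 19.78%, MgO 2.466%, K2O 3.076%, ZnO 2.142%, Li2O 0.5253%

Mid-chain values are displayed, with 4-significant-figure rounding, between the steps. Every computation holds full precision end to end. Exactly one rounding goes into every reported number — derived quantities are re-derived from the weighed amounts at 692.3 kg of glass in full precision (glass mass, the totals, ignition loss, the yield, the six compositions), as given in the problem or the answer.
Oxide masses out of the charge:
  SiO2: 470.1·0.9950 + 48.17·0.6384 = 498.5 kg
  Al2O3: 470.1·0.003000 + 123.0·0.9959 + 48.17·0.2711 = 137.0 kg
  MgO: 35.88·0.4758 = 17.07 kg
  K2O: 31.16·0.6833 = 21.29 kg
  ZnO: 14.86·0.9980 = 14.83 kg
  Li2O: 48.17·0.07550 = 3.637 kg
LOI: 470.1·0.002000 + 14.86·0.002000 + 35.88·0.5242 + 31.16·0.3167 + 123.0·0.004100 + 48.17·0.01500 = 30.87 kg
Resulting glass, batch − LOI: 723.2 − 30.87 = 692.3 kg (the oxide masses sum to this)
oxide / glass × 100 gives the wt %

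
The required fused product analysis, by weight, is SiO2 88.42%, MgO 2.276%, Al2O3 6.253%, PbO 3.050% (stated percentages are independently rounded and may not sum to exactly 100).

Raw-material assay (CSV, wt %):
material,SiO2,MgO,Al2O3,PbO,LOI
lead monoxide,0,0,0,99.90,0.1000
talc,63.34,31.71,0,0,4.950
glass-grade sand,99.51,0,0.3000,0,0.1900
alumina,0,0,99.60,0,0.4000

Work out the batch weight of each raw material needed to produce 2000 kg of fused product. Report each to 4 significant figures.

Each numeric step holds full float precision at all times; values along the way are shown (rounded to 4 significant figures) between the steps; a single rounding finalizes each reported number. The derived quantities (totals, net glass mass, ignition loss, the four compositions, yield) are re-derived from the weighed amounts on 2000 kg of glass at full precision, precisely as stated by the problem or answer text.
The oxide mass targets at 2000 kg fused product:
  SiO2: 88.42% × 2000 = 1768 kg
  MgO: 2.276% × 2000 = 45.52 kg
  Al2O3: 6.253% × 2000 = 125.1 kg
  PbO: 3.050% × 2000 = 61.00 kg
Verifying the oxide balance given the weights on record, per the basis as stated (summed amounts equal target values given rounding of the digits):
  SiO2: 143.6·0.6334 + 1686·0.9951 = 1769 kg (target 1768 kg)
  MgO: 143.6·0.3171 = 45.54 kg (target 45.52 kg)
  Al2O3: 1686·0.003000 + 120.5·0.9960 = 125.1 kg (target 125.1 kg)
  PbO: 61.06·0.9990 = 61.00 kg (target 61.00 kg)
Consistency of the glass mass: total batch − LOI = 2000 kg (per-oxide target masses sum to 2000 kg; stated basis 2000 kg — any gap is answer rounding).
Whole-batch sum: Σ batch = 2011 kg; LOI removed, Σ of batch·LOI: 10.85 kg; as yield: glass ÷ batch → 99.46%.

Batch per 2000 kg fused product:
  lead monoxide: 61.06 kg
  talc: 143.6 kg
  glass-grade sand: 1686 kg
  alumina: 120.5 kg
Total batch = 2011 kg; LOI loss = 10.85 kg; yield = 99.46%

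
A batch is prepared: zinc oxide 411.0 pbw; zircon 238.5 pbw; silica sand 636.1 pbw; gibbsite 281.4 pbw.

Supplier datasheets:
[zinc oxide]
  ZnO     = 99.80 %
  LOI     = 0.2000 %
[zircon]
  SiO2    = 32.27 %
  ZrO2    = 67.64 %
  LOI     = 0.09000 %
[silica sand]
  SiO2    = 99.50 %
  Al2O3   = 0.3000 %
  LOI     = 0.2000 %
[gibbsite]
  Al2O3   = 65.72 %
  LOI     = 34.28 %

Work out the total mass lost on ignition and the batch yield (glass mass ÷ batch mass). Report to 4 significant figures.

LOI loss = 98.77 pbw; glass = 1468 pbw; yield = 93.70%

The whole derivation maintains exact precision end to end. The intermediate values are shown, rounded to 4 significant digits, at each printed step. Each reported number takes just one rounding — the derived quantities (the yield, four oxide percentages, net glass mass, ignition loss, the totals) are rebuilt in full float precision from the batch weights on 1468 pbw of glass, as set out in the problem or answer text.
Per-material ignition loss:
  zinc oxide: 411.0 × 0.002000 = 0.8220 pbw
  zircon: 238.5 × 9.000e-04 = 0.2147 pbw
  silica sand: 636.1 × 0.002000 = 1.272 pbw
  gibbsite: 281.4 × 0.3428 = 96.46 pbw
Total LOI = 98.77 pbw
Glass = batch − LOI = 1567 − 98.77 = 1468 pbw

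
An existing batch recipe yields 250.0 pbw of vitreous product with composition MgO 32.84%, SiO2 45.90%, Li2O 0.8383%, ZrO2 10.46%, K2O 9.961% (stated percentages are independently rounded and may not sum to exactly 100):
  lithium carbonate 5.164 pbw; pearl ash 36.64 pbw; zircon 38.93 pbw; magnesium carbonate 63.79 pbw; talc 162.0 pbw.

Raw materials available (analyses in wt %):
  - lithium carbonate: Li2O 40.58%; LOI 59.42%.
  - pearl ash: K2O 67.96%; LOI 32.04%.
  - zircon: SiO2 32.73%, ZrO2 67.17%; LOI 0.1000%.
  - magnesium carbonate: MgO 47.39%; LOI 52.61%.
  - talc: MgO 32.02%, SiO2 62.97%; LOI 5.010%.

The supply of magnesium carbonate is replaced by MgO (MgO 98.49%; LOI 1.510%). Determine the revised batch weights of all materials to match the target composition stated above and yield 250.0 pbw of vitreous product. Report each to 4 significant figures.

Revised batch per 250.0 pbw vitreous product:
  lithium carbonate: 5.164 pbw
  pearl ash: 36.64 pbw
  zircon: 38.93 pbw
  MgO: 30.69 pbw
  talc: 162.0 pbw
Total batch = 273.4 pbw; LOI loss = 23.43 pbw

Each numeric step holds full precision through every step; in-progress results are shown, rounded to four significant figures, as written; each reported figure takes a single rounding — the derived quantities, including five oxide percentages, glass mass, totals, the yield, LOI, are re-derived starting from the weights per 250.0 pbw of glass in exact precision exactly as printed in the problem or the answer.
Target masses of each oxide per 250.0 pbw vitreous product:
  MgO: 32.84% × 250.0 = 82.10 pbw
  SiO2: 45.90% × 250.0 = 114.8 pbw
  Li2O: 0.8383% × 250.0 = 2.096 pbw
  ZrO2: 10.46% × 250.0 = 26.15 pbw
  K2O: 9.961% × 250.0 = 24.90 pbw
Per-oxide balance check with the batch weights as given, at the basis given (oxide sums agree with the targets net of answer rounding effects):
  MgO: 30.69·0.9849 + 162.0·0.3202 = 82.10 pbw (target 82.10 pbw)
  SiO2: 38.93·0.3273 + 162.0·0.6297 = 114.8 pbw (target 114.8 pbw)
  Li2O: 5.164·0.4058 = 2.096 pbw (target 2.096 pbw)
  ZrO2: 38.93·0.6717 = 26.15 pbw (target 26.15 pbw)
  K2O: 36.64·0.6796 = 24.90 pbw (target 24.90 pbw)
Mass balance on the glass: whole batch net of LOI = 250.0 pbw (summing oxide targets gives 250.0 pbw; against the stated basis, 250.0 pbw — rounding explains the deltas).
Batch grand total — Σ batch = 273.4 pbw; Σ batch·LOI gives LOI loss = 23.43 pbw; as yield: glass ÷ batch → 91.43%.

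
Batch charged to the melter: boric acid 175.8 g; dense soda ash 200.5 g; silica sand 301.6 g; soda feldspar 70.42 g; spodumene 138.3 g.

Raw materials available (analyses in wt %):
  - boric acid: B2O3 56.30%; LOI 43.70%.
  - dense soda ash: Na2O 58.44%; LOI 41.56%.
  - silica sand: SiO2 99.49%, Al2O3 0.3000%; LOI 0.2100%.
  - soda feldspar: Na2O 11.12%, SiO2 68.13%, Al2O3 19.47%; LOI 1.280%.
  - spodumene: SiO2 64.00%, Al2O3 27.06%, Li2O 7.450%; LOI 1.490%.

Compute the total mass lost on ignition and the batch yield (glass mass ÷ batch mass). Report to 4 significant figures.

LOI loss = 163.7 g; glass = 722.9 g; yield = 81.53%

Every computation runs at exact precision from start to finish — intermediates are displayed rounded to 4 significant figures alongside each step — exactly one rounding lands on each reported result — the derived quantities (LOI, yield, the five compositions, totals, glass mass) are computed starting from the weights per 722.9 g of glass at full precision precisely as stated by the problem or answer text.
Per-material ignition loss:
  boric acid: 175.8 × 0.4370 = 76.82 g
  dense soda ash: 200.5 × 0.4156 = 83.33 g
  silica sand: 301.6 × 0.002100 = 0.6334 g
  soda feldspar: 70.42 × 0.01280 = 0.9014 g
  spodumene: 138.3 × 0.01490 = 2.061 g
Total LOI = 163.7 g
Glass = batch − LOI = 886.6 − 163.7 = 722.9 g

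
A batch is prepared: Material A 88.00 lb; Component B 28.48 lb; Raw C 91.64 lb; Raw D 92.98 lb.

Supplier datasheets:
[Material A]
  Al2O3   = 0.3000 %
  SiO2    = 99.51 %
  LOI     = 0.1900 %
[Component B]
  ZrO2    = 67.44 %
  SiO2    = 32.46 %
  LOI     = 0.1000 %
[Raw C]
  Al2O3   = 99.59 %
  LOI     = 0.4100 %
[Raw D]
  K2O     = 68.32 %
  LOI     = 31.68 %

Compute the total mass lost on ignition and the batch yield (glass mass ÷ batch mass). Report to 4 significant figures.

Intermediates appear rounded to four significant digits alongside each step. The working math maintains full float precision at all times; each reported value sees exactly one rounding — derived quantities (totals, LOI, four oxide percentages, the yield, net glass mass) are re-derived from the weighed amounts at 271.1 lb of glass at exact precision as they appear in problem or answer.
Each material's LOI contribution:
  Material A: 88.00 × 0.001900 = 0.1672 lb
  Component B: 28.48 × 0.001000 = 0.02848 lb
  Raw C: 91.64 × 0.004100 = 0.3757 lb
  Raw D: 92.98 × 0.3168 = 29.46 lb
Total LOI = 30.03 lb
Glass = batch − LOI = 301.1 − 30.03 = 271.1 lb

LOI loss = 30.03 lb; glass = 271.1 lb; yield = 90.03%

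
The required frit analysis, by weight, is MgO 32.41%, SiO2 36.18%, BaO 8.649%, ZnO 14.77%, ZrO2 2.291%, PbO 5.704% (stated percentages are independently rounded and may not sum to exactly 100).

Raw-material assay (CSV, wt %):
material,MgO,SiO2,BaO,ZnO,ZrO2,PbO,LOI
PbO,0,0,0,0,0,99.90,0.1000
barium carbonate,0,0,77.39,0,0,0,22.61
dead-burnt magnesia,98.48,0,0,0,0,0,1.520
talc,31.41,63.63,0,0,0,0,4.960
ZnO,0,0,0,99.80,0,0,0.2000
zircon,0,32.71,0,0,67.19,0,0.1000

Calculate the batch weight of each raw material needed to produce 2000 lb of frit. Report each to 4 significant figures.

Rounding to 4 significant digits governs each working value as displayed. Each numeric step runs at full float precision from first step to last — a single rounding completes every reported figure; all derived quantities are carried starting from the weights on 2000 lb of glass at full precision (the yield, net glass mass, the totals, six oxide percentages, LOI) as set out in either problem or answer.
Oxide-by-oxide targets in 2000 lb frit:
  MgO: 32.41% × 2000 = 648.2 lb
  SiO2: 36.18% × 2000 = 723.6 lb
  BaO: 8.649% × 2000 = 173.0 lb
  ZnO: 14.77% × 2000 = 295.4 lb
  ZrO2: 2.291% × 2000 = 45.82 lb
  PbO: 5.704% × 2000 = 114.1 lb
A balance pass over the oxides, given the weights on record, per the basis as stated (oxide sums agree with the targets up to rounding of the answer):
  MgO: 306.7·0.9848 + 1102·0.3141 = 648.2 lb (target 648.2 lb)
  SiO2: 1102·0.6363 + 68.19·0.3271 = 723.5 lb (target 723.6 lb)
  BaO: 223.5·0.7739 = 173.0 lb (target 173.0 lb)
  ZnO: 296.0·0.9980 = 295.4 lb (target 295.4 lb)
  ZrO2: 68.19·0.6719 = 45.82 lb (target 45.82 lb)
  PbO: 114.2·0.9990 = 114.1 lb (target 114.1 lb)
Glass-mass closure: net batch after ignition = 2000 lb (the Σ of target masses is 2000 lb; versus the stated basis of 2000 lb — rounding explains the deltas).
Adding the batch up: Σ batch = 2111 lb; the LOI term Σ batch·LOI equals 110.6 lb; yield = glass ÷ total batch = 94.76%.

Batch per 2000 lb frit:
  PbO: 114.2 lb
  barium carbonate: 223.5 lb
  dead-burnt magnesia: 306.7 lb
  talc: 1102 lb
  ZnO: 296.0 lb
  zircon: 68.19 lb
Total batch = 2111 lb; LOI loss = 110.6 lb; yield = 94.76%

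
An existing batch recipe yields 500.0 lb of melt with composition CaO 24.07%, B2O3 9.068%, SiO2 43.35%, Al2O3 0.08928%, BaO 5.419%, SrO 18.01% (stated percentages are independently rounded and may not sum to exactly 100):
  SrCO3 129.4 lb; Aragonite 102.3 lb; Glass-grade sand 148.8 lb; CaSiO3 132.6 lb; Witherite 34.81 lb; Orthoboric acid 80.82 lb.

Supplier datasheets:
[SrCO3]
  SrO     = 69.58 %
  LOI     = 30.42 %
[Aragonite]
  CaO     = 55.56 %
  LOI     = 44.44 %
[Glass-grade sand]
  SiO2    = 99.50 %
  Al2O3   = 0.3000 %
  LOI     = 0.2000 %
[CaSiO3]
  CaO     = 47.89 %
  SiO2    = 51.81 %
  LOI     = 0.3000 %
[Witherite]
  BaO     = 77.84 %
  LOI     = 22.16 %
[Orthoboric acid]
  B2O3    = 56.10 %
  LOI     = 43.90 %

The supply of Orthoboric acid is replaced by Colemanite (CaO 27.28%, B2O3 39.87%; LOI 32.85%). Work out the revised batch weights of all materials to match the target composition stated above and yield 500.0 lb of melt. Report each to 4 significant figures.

Each numeric step keeps exact precision throughout. Values along the way are shown, rounded to four significant figures, in the printout; a single rounding produces each reported result. Derived quantities (the six compositions, the totals, glass mass, yield, ignition loss) are rebuilt at exact precision starting from the weights for 500.0 lb of glass, as set out in either problem or answer.
Per-oxide target masses for 500.0 lb melt:
  CaO: 24.07% × 500.0 = 120.4 lb
  B2O3: 9.068% × 500.0 = 45.34 lb
  SiO2: 43.35% × 500.0 = 216.8 lb
  Al2O3: 0.08928% × 500.0 = 0.4464 lb
  BaO: 5.419% × 500.0 = 27.10 lb
  SrO: 18.01% × 500.0 = 90.05 lb
Balance tally, oxide-wise, given the weights on record, against the basis in use (sum by sum, the targets are met up to rounding of the answer):
  CaO: 46.49·0.5556 + 132.6·0.4789 + 113.7·0.2728 = 120.3 lb (target 120.4 lb)
  B2O3: 113.7·0.3987 = 45.33 lb (target 45.34 lb)
  SiO2: 148.8·0.9950 + 132.6·0.5181 = 216.8 lb (target 216.8 lb)
  Al2O3: 148.8·0.003000 = 0.4464 lb (target 0.4464 lb)
  BaO: 34.81·0.7784 = 27.10 lb (target 27.10 lb)
  SrO: 129.4·0.6958 = 90.04 lb (target 90.05 lb)
Glass-mass bookkeeping: total charge less LOI = 500.0 lb (the Σ of target masses is 500.0 lb; basis as stated: 500.0 lb — differing by rounding only).
Total batch = Σ batch = 605.8 lb; the LOI term Σ batch·LOI equals 105.8 lb; yield, glass over the total, = 82.54%.

Revised batch per 500.0 lb melt:
  SrCO3: 129.4 lb
  Aragonite: 46.49 lb
  Glass-grade sand: 148.8 lb
  CaSiO3: 132.6 lb
  Witherite: 34.81 lb
  Colemanite: 113.7 lb
Total batch = 605.8 lb; LOI loss = 105.8 lb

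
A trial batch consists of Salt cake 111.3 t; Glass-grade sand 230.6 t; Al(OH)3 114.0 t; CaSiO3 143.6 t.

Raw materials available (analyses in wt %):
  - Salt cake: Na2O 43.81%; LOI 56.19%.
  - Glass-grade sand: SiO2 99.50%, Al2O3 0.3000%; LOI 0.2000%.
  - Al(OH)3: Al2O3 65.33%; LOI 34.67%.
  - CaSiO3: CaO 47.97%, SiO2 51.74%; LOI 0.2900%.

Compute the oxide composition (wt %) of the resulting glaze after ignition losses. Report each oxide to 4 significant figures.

The whole derivation holds full float precision in all steps — mid-chain values appear (rounded to four significant digits) at each printed step. A single rounding completes every reported result — the derived quantities (four oxide percentages, the totals, LOI, the yield, glass mass) are computed starting from the weights at 496.6 t of glass at exact precision exactly as printed in either problem or answer.
Mass of each oxide from the mix:
  CaO: 143.6·0.4797 = 68.88 t
  SiO2: 230.6·0.9950 + 143.6·0.5174 = 303.7 t
  Na2O: 111.3·0.4381 = 48.76 t
  Al2O3: 230.6·0.003000 + 114.0·0.6533 = 75.17 t
LOI: 111.3·0.5619 + 230.6·0.002000 + 114.0·0.3467 + 143.6·0.002900 = 102.9 t
The glass mass, total less LOI, = 599.5 − 102.9 = 496.6 t (matching Σ of the oxides)
percent share: oxide ÷ glass, ×100

Glass mass = 496.6 t (batch 599.5 − LOI 102.9).
Composition: CaO 13.87%, SiO2 61.17%, Na2O 9.820%, Al2O3 15.14%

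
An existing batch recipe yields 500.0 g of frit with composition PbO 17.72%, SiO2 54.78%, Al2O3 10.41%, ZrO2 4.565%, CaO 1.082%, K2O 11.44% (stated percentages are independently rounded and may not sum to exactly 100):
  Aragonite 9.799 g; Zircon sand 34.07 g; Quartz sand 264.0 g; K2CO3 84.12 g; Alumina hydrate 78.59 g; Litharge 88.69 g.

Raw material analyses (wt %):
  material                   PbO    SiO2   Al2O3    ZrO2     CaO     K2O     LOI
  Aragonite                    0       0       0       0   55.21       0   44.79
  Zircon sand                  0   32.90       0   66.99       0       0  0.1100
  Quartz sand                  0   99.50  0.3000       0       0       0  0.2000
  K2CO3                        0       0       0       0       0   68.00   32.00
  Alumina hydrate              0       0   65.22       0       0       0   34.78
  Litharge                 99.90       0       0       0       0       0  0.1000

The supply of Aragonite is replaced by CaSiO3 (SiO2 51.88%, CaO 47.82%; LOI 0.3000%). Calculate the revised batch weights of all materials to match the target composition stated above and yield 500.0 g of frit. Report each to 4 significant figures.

Revised batch per 500.0 g frit:
  CaSiO3: 11.31 g
  Zircon sand: 34.07 g
  Quartz sand: 258.1 g
  K2CO3: 84.12 g
  Alumina hydrate: 78.62 g
  Litharge: 88.69 g
Total batch = 554.9 g; LOI loss = 54.94 g

Mid-chain values appear, with 4-significant-figure rounding, as written. Full float precision is maintained from first step to last — exactly one rounding lands on every reported result — derived quantities, which include LOI, yield, totals, net glass mass, the six compositions, are rebuilt in full float precision, as written in the problem or answer text, starting from the weights for 500.0 g of glass.
Oxide-by-oxide targets in 500.0 g frit:
  PbO: 17.72% × 500.0 = 88.60 g
  SiO2: 54.78% × 500.0 = 273.9 g
  Al2O3: 10.41% × 500.0 = 52.05 g
  ZrO2: 4.565% × 500.0 = 22.82 g
  CaO: 1.082% × 500.0 = 5.410 g
  K2O: 11.44% × 500.0 = 57.20 g
A balance pass over the oxides, per the reported batch figures, at the basis given (sums match the target masses inside rounding margins):
  PbO: 88.69·0.9990 = 88.60 g (target 88.60 g)
  SiO2: 11.31·0.5188 + 34.07·0.3290 + 258.1·0.9950 = 273.9 g (target 273.9 g)
  Al2O3: 258.1·0.003000 + 78.62·0.6522 = 52.05 g (target 52.05 g)
  ZrO2: 34.07·0.6699 = 22.82 g (target 22.82 g)
  CaO: 11.31·0.4782 = 5.408 g (target 5.410 g)
  K2O: 84.12·0.6800 = 57.20 g (target 57.20 g)
Consistency of the glass mass: total charge less LOI = 500.0 g (summing oxide targets gives 500.0 g; the stated basis being 500.0 g — gaps are rounding artifacts).
Total batch = Σ batch = 554.9 g; LOI removed, Σ of batch·LOI: 54.94 g; as yield: glass ÷ batch → 90.10%.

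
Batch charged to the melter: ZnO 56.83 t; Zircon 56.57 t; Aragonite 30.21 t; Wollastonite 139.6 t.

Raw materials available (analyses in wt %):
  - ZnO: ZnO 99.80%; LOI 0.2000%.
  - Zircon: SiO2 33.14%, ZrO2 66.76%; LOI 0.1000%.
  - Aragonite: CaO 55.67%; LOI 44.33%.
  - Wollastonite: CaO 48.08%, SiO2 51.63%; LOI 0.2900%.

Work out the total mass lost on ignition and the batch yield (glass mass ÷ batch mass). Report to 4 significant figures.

The whole derivation holds exact precision from first step to last; intermediates are displayed (rounded to 4 significant figures) when written out. Exactly one rounding goes into every reported figure; derived quantities, which include totals, the four compositions, ignition loss, net glass mass, the yield, are computed at exact precision, as written in the problem or the answer, from the batch weights per 269.2 t of glass.
Ignition loss by material:
  ZnO: 56.83 × 0.002000 = 0.1137 t
  Zircon: 56.57 × 0.001000 = 0.05657 t
  Aragonite: 30.21 × 0.4433 = 13.39 t
  Wollastonite: 139.6 × 0.002900 = 0.4048 t
Total LOI = 13.97 t
Glass = batch − LOI = 283.2 − 13.97 = 269.2 t

LOI loss = 13.97 t; glass = 269.2 t; yield = 95.07%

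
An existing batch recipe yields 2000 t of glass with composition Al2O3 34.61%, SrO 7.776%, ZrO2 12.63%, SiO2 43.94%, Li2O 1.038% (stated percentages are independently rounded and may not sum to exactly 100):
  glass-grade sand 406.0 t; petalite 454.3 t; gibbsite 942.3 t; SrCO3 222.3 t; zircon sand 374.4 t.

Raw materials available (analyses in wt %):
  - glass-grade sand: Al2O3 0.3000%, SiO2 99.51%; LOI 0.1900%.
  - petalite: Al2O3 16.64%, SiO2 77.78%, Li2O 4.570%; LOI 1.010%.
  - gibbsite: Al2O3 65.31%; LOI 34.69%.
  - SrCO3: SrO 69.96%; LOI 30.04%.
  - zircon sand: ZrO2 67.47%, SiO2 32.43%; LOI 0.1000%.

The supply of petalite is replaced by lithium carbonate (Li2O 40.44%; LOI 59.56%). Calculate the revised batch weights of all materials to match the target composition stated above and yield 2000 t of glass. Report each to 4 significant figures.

In-progress results are displayed rounded to 4 significant figures in the working; each numeric step carries exact precision from start to finish — a single rounding yields each reported figure. Derived quantities (the totals, the yield, LOI, five oxide percentages, net glass mass) are recomputed in exact precision using the weight values for 2000 t of glass as quoted within the question or the answer.
Per-oxide target masses for 2000 t glass:
  Al2O3: 34.61% × 2000 = 692.2 t
  SrO: 7.776% × 2000 = 155.5 t
  ZrO2: 12.63% × 2000 = 252.6 t
  SiO2: 43.94% × 2000 = 878.8 t
  Li2O: 1.038% × 2000 = 20.76 t
Sums-versus-targets review working from each reported weight, under the basis named above (delivered sums recover each target once rounding is allowed for):
  Al2O3: 761.1·0.003000 + 1056·0.6531 = 692.0 t (target 692.2 t)
  SrO: 222.3·0.6996 = 155.5 t (target 155.5 t)
  ZrO2: 374.4·0.6747 = 252.6 t (target 252.6 t)
  SiO2: 761.1·0.9951 + 374.4·0.3243 = 878.8 t (target 878.8 t)
  Li2O: 51.34·0.4044 = 20.76 t (target 20.76 t)
Glass-mass sanity pass: batch total minus LOI = 2000 t (the targets, summed, come to 2000 t; with the basis standing at 2000 t — deltas are rounding alone).
Batch grand total — Σ batch = 2465 t; LOI loss = Σ batch·LOI = 465.5 t; the yield ratio, glass ÷ batch: 81.12%.

Revised batch per 2000 t glass:
  glass-grade sand: 761.1 t
  lithium carbonate: 51.34 t
  gibbsite: 1056 t
  SrCO3: 222.3 t
  zircon sand: 374.4 t
Total batch = 2465 t; LOI loss = 465.5 t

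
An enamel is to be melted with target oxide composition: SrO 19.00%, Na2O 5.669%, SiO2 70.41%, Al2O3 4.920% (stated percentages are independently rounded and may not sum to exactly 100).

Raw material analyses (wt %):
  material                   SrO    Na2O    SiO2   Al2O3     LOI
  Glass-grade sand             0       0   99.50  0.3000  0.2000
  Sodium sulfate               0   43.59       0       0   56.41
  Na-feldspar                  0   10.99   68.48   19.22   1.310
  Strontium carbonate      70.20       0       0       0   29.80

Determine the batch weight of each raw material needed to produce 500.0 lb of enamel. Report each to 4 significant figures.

Full precision is held in all steps; in-progress results appear, rounded to four significant figures, on the page — each reported result undergoes a single rounding — derived quantities (the totals, glass mass, yield, LOI, four oxide percentages) are rebuilt starting from the weights at 500.0 lb of glass at full float precision as they appear in question or answer.
The oxide mass targets at 500.0 lb enamel:
  SrO: 19.00% × 500.0 = 95.00 lb
  Na2O: 5.669% × 500.0 = 28.34 lb
  SiO2: 70.41% × 500.0 = 352.0 lb
  Al2O3: 4.920% × 500.0 = 24.60 lb
Mass-balance tally per oxide working from each reported weight, against the basis in use (delivered sums recover each target modulo rounding of the values):
  SrO: 135.3·0.7020 = 94.98 lb (target 95.00 lb)
  Na2O: 33.81·0.4359 + 123.8·0.1099 = 28.34 lb (target 28.34 lb)
  SiO2: 268.6·0.9950 + 123.8·0.6848 = 352.0 lb (target 352.0 lb)
  Al2O3: 268.6·0.003000 + 123.8·0.1922 = 24.60 lb (target 24.60 lb)
Consistency of the glass mass: total batch − LOI = 500.0 lb (the Σ of target masses is 500.0 lb; the stated basis being 500.0 lb — rounding explains the deltas).
Total batch = Σ batch = 561.5 lb; LOI removed, Σ of batch·LOI: 61.55 lb; the yield ratio, glass ÷ batch: 89.04%.

Batch per 500.0 lb enamel:
  Glass-grade sand: 268.6 lb
  Sodium sulfate: 33.81 lb
  Na-feldspar: 123.8 lb
  Strontium carbonate: 135.3 lb
Total batch = 561.5 lb; LOI loss = 61.55 lb; yield = 89.04%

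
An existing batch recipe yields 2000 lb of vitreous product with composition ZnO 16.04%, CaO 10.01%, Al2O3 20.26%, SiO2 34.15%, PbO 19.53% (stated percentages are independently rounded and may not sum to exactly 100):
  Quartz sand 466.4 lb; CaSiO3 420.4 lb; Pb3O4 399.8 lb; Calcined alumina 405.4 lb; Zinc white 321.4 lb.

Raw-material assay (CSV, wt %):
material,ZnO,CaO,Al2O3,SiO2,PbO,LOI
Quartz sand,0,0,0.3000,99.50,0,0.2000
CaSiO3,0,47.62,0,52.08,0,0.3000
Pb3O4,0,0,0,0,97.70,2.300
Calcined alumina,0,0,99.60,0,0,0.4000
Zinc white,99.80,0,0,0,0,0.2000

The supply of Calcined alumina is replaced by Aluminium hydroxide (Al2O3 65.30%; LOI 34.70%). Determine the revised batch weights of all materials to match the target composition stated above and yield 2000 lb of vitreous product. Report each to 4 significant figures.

Intermediates are shown rounded to 4 significant figures across the worked steps; each numeric step maintains full float precision throughout; each reported value receives exactly one rounding; the derived quantities are rebuilt in full precision (yield, ignition loss, net glass mass, the totals, the five compositions) from the batch weights per 2000 lb of glass, as set out in the problem or the answer.
Target masses of each oxide per 2000 lb vitreous product:
  ZnO: 16.04% × 2000 = 320.8 lb
  CaO: 10.01% × 2000 = 200.2 lb
  Al2O3: 20.26% × 2000 = 405.2 lb
  SiO2: 34.15% × 2000 = 683.0 lb
  PbO: 19.53% × 2000 = 390.6 lb
Mass-balance tally per oxide with the batch weights as given, versus the basis set out (sums match the target masses given rounding of the digits):
  ZnO: 321.4·0.9980 = 320.8 lb (target 320.8 lb)
  CaO: 420.4·0.4762 = 200.2 lb (target 200.2 lb)
  Al2O3: 466.4·0.003000 + 618.4·0.6530 = 405.2 lb (target 405.2 lb)
  SiO2: 466.4·0.9950 + 420.4·0.5208 = 683.0 lb (target 683.0 lb)
  PbO: 399.8·0.9770 = 390.6 lb (target 390.6 lb)
Glass mass check: total charge less LOI = 2000 lb (the Σ of target masses is 2000 lb; the stated basis being 2000 lb — any gap is answer rounding).
Adding the batch up: Σ batch = 2226 lb; ignition loss, Σ(batch × LOI) = 226.6 lb; as yield: glass ÷ batch → 89.82%.

Revised batch per 2000 lb vitreous product:
  Quartz sand: 466.4 lb
  CaSiO3: 420.4 lb
  Pb3O4: 399.8 lb
  Aluminium hydroxide: 618.4 lb
  Zinc white: 321.4 lb
Total batch = 2226 lb; LOI loss = 226.6 lb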